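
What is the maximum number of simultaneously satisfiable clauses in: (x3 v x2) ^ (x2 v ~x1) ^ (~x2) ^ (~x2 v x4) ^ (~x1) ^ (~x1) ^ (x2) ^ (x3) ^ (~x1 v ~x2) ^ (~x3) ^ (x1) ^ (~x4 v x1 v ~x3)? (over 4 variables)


Enumerate all 16 truth assignments.
For each, count how many of the 12 clauses are satisfied.
The formula is not fully satisfiable, so the maximum is below 12.
Maximum simultaneously satisfiable clauses = 9.

9


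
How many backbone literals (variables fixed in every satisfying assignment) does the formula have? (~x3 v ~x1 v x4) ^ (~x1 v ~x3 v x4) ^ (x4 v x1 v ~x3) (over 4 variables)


Find all satisfying assignments: 12 model(s).
Check which variables have the same value in every model.
No variable is fixed across all models.
Backbone size = 0.

0


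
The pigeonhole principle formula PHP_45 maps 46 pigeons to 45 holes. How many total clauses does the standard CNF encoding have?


The PHP encoding has two parts:
1) At-least-one-hole clauses: 46 (one per pigeon, each with 45 literals).
2) At-most-one-pigeon-per-hole clauses: 45 holes * C(46,2) = 45 * 1035 = 46575.
Total clauses = 46 + 46575 = 46621.

46621


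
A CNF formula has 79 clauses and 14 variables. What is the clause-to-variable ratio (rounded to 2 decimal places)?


Clause-to-variable ratio = clauses / variables.
79 / 14 = 5.64.

5.64


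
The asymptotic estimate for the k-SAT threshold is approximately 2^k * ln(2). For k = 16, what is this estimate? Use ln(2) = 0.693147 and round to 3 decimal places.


Using the asymptotic formula: threshold ~ 2^k * ln(2).
2^16 = 65536.
65536 * 0.693147 = 45426.082.

45426.082


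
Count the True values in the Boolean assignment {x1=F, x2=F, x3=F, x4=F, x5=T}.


The weight is the number of variables assigned True.
True variables: x5.
Weight = 1.

1


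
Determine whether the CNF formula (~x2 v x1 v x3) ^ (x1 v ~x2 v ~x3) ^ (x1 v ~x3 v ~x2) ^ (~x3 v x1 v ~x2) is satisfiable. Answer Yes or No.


Check all 8 possible truth assignments.
Number of satisfying assignments found: 6.
The formula is satisfiable.

Yes


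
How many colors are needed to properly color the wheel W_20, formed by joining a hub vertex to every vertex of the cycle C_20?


W_20 consists of the cycle C_20 together with a hub vertex adjacent to every cycle vertex.
The cycle C_20 needs 2 colors (even cycle -> 2).
The hub is adjacent to every cycle vertex, so it must receive a new color distinct from all of them.
Chromatic number = 2 + 1 = 3.

3


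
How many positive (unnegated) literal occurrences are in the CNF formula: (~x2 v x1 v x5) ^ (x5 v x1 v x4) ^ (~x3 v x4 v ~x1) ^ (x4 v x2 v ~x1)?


Scan each clause for unnegated literals.
Clause 1: 2 positive; Clause 2: 3 positive; Clause 3: 1 positive; Clause 4: 2 positive.
Total positive literal occurrences = 8.

8


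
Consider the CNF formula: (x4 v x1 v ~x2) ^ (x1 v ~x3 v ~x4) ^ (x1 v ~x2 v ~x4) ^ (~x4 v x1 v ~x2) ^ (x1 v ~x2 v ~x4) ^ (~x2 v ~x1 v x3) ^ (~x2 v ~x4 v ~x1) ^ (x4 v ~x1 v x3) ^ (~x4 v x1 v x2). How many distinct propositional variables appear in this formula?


Identify each distinct variable in the formula.
Variables found: x1, x2, x3, x4.
Total distinct variables = 4.

4


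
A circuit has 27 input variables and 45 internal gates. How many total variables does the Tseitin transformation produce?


The Tseitin transformation introduces one auxiliary variable per gate.
Total variables = inputs + gates = 27 + 45 = 72.

72


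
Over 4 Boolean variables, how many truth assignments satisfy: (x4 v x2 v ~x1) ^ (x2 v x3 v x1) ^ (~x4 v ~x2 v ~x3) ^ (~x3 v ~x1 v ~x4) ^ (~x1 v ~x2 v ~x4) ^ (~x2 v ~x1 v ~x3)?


Enumerate all 16 truth assignments over 4 variables.
Test each against every clause.
Satisfying assignments found: 7.

7


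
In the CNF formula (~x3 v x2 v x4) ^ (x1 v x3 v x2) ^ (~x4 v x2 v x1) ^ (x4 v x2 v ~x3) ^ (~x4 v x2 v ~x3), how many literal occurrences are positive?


Scan each clause for unnegated literals.
Clause 1: 2 positive; Clause 2: 3 positive; Clause 3: 2 positive; Clause 4: 2 positive; Clause 5: 1 positive.
Total positive literal occurrences = 10.

10


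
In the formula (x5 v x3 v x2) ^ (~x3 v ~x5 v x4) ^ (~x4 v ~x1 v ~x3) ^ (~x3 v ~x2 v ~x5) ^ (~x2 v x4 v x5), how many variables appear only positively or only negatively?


A pure literal appears in only one polarity across all clauses.
Pure literals: x1 (negative only).
Count = 1.

1


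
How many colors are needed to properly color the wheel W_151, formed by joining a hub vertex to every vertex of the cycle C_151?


W_151 consists of the cycle C_151 together with a hub vertex adjacent to every cycle vertex.
The cycle C_151 needs 3 colors (odd cycle -> 3).
The hub is adjacent to every cycle vertex, so it must receive a new color distinct from all of them.
Chromatic number = 3 + 1 = 4.

4


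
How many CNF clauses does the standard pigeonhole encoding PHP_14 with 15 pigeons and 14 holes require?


The PHP encoding has two parts:
1) At-least-one-hole clauses: 15 (one per pigeon, each with 14 literals).
2) At-most-one-pigeon-per-hole clauses: 14 holes * C(15,2) = 14 * 105 = 1470.
Total clauses = 15 + 1470 = 1485.

1485


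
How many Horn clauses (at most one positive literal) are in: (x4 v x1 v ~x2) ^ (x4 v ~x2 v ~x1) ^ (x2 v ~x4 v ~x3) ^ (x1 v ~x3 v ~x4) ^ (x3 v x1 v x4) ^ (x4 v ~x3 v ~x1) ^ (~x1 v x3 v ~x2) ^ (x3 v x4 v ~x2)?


A Horn clause has at most one positive literal.
Clause 1: 2 positive lit(s) -> not Horn
Clause 2: 1 positive lit(s) -> Horn
Clause 3: 1 positive lit(s) -> Horn
Clause 4: 1 positive lit(s) -> Horn
Clause 5: 3 positive lit(s) -> not Horn
Clause 6: 1 positive lit(s) -> Horn
Clause 7: 1 positive lit(s) -> Horn
Clause 8: 2 positive lit(s) -> not Horn
Total Horn clauses = 5.

5


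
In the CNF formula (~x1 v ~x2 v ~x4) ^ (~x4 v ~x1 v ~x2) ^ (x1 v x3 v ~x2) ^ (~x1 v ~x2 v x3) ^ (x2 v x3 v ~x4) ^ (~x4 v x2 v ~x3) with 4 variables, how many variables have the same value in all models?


Find all satisfying assignments: 7 model(s).
Check which variables have the same value in every model.
No variable is fixed across all models.
Backbone size = 0.

0


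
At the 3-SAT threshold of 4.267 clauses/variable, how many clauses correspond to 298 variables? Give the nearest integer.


The 3-SAT phase transition occurs at approximately 4.267 clauses per variable.
m = 4.267 * 298 = 1271.566.
Rounded to nearest integer: 1272.

1272


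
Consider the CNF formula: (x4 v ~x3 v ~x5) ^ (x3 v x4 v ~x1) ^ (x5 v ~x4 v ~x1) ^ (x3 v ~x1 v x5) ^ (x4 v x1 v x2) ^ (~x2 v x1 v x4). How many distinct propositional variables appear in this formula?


Identify each distinct variable in the formula.
Variables found: x1, x2, x3, x4, x5.
Total distinct variables = 5.

5


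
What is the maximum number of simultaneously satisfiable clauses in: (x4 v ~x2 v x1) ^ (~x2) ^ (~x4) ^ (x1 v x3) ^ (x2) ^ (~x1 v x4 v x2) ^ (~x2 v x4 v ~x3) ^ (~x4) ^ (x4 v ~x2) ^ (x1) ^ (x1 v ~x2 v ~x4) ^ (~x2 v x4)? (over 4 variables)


Enumerate all 16 truth assignments.
For each, count how many of the 12 clauses are satisfied.
The formula is not fully satisfiable, so the maximum is below 12.
Maximum simultaneously satisfiable clauses = 10.

10


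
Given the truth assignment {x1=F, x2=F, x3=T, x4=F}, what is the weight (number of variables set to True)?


The weight is the number of variables assigned True.
True variables: x3.
Weight = 1.

1


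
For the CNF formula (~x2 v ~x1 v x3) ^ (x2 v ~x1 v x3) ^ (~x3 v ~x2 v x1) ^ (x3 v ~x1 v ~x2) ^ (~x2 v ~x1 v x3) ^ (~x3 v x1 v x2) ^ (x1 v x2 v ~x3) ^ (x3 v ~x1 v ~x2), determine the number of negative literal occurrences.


Scan each clause for negated literals.
Clause 1: 2 negative; Clause 2: 1 negative; Clause 3: 2 negative; Clause 4: 2 negative; Clause 5: 2 negative; Clause 6: 1 negative; Clause 7: 1 negative; Clause 8: 2 negative.
Total negative literal occurrences = 13.

13


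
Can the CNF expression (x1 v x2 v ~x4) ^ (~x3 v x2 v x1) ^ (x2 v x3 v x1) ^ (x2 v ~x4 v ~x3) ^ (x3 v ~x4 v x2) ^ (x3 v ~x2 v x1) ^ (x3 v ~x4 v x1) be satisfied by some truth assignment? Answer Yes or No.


Check all 16 possible truth assignments.
Number of satisfying assignments found: 8.
The formula is satisfiable.

Yes


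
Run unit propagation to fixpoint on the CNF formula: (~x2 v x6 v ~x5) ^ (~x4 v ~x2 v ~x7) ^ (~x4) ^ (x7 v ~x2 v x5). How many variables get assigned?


Unit propagation repeatedly assigns the literal in any unit clause, then simplifies.
Assignments in order: x4 = F.
No further unit clauses remain.
Total variables assigned = 1.

1


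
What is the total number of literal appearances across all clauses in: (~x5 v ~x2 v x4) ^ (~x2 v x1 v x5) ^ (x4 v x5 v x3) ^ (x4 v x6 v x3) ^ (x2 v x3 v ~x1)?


Clause lengths: 3, 3, 3, 3, 3.
Sum = 3 + 3 + 3 + 3 + 3 = 15.

15


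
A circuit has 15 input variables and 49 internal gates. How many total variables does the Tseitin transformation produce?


The Tseitin transformation introduces one auxiliary variable per gate.
Total variables = inputs + gates = 15 + 49 = 64.

64


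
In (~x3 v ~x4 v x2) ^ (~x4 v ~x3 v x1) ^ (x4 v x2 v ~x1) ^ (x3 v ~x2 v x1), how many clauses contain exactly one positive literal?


A definite clause has exactly one positive literal.
Clause 1: 1 positive -> definite
Clause 2: 1 positive -> definite
Clause 3: 2 positive -> not definite
Clause 4: 2 positive -> not definite
Definite clause count = 2.

2


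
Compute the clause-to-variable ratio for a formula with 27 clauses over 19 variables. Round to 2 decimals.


Clause-to-variable ratio = clauses / variables.
27 / 19 = 1.42.

1.42


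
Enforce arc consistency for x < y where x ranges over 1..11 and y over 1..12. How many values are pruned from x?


For the constraint x < y, x needs a supporting value in y's domain.
x can be at most 11 (one less than y's maximum).
Valid x values from domain: 11 out of 11.
Pruned = 11 - 11 = 0.

0


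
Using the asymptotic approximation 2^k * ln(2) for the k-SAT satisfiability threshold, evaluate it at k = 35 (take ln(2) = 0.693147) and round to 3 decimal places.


Using the asymptotic formula: threshold ~ 2^k * ln(2).
2^35 = 34359738368.
34359738368 * 0.693147 = 23816349570.564.

23816349570.564


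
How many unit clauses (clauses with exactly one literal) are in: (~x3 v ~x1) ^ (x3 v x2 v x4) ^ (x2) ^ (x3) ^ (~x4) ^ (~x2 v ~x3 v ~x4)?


A unit clause contains exactly one literal.
Unit clauses found: (x2), (x3), (~x4).
Count = 3.

3


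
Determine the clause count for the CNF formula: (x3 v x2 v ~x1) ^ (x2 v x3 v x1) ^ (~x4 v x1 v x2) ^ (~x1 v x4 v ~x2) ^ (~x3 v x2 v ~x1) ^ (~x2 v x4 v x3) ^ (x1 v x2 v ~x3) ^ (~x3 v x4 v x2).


Each group enclosed in parentheses joined by ^ is one clause.
Counting the conjuncts: 8 clauses.

8


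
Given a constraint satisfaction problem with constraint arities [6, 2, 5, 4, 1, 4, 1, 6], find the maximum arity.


The arities are: 6, 2, 5, 4, 1, 4, 1, 6.
Scan for the maximum value.
Maximum arity = 6.

6


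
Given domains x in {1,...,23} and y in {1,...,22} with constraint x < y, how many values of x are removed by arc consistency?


For the constraint x < y, x needs a supporting value in y's domain.
x can be at most 21 (one less than y's maximum).
Valid x values from domain: 21 out of 23.
Pruned = 23 - 21 = 2.

2


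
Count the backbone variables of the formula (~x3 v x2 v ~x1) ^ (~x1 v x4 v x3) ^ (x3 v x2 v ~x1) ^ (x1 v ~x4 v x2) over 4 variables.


Find all satisfying assignments: 9 model(s).
Check which variables have the same value in every model.
No variable is fixed across all models.
Backbone size = 0.

0


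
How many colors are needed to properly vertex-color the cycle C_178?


A cycle on an even number of vertices is bipartite: alternate two colors around the cycle.
Since 178 is even, two colors suffice, and at least two are needed because the graph has edges.
Chromatic number = 2.

2


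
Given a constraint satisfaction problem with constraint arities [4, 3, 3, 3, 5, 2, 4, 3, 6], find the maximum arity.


The arities are: 4, 3, 3, 3, 5, 2, 4, 3, 6.
Scan for the maximum value.
Maximum arity = 6.

6


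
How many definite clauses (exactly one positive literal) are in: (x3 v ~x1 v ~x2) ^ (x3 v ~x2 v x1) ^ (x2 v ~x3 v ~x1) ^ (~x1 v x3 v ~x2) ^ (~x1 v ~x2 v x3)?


A definite clause has exactly one positive literal.
Clause 1: 1 positive -> definite
Clause 2: 2 positive -> not definite
Clause 3: 1 positive -> definite
Clause 4: 1 positive -> definite
Clause 5: 1 positive -> definite
Definite clause count = 4.

4


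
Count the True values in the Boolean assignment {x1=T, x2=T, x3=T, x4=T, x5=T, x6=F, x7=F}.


The weight is the number of variables assigned True.
True variables: x1, x2, x3, x4, x5.
Weight = 5.

5


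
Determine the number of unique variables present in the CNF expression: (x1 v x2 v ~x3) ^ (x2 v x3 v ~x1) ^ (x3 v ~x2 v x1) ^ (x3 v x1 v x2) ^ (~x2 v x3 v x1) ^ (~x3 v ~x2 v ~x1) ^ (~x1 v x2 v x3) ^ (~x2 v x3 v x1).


Identify each distinct variable in the formula.
Variables found: x1, x2, x3.
Total distinct variables = 3.

3


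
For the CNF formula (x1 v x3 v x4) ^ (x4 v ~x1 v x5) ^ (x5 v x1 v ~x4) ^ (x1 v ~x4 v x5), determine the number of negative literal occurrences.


Scan each clause for negated literals.
Clause 1: 0 negative; Clause 2: 1 negative; Clause 3: 1 negative; Clause 4: 1 negative.
Total negative literal occurrences = 3.

3


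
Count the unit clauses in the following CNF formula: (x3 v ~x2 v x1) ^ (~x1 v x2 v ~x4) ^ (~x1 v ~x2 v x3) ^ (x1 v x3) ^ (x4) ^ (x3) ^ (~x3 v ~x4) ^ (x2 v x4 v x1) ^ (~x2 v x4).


A unit clause contains exactly one literal.
Unit clauses found: (x4), (x3).
Count = 2.

2


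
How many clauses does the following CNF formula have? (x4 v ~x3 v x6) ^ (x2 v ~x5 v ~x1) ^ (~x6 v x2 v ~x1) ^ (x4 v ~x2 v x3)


Each group enclosed in parentheses joined by ^ is one clause.
Counting the conjuncts: 4 clauses.

4


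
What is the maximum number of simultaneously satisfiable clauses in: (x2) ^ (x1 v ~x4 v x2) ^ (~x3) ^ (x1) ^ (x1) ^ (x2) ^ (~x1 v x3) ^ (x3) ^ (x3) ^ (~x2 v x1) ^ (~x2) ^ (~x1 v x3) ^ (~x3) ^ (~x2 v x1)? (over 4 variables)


Enumerate all 16 truth assignments.
For each, count how many of the 14 clauses are satisfied.
The formula is not fully satisfiable, so the maximum is below 14.
Maximum simultaneously satisfiable clauses = 11.

11


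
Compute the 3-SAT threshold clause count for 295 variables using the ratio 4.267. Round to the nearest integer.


The 3-SAT phase transition occurs at approximately 4.267 clauses per variable.
m = 4.267 * 295 = 1258.765.
Rounded to nearest integer: 1259.

1259


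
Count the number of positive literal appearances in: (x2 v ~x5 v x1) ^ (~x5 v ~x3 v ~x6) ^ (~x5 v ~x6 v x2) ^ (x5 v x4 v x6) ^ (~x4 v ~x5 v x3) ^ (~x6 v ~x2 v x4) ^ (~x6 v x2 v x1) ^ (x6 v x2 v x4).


Scan each clause for unnegated literals.
Clause 1: 2 positive; Clause 2: 0 positive; Clause 3: 1 positive; Clause 4: 3 positive; Clause 5: 1 positive; Clause 6: 1 positive; Clause 7: 2 positive; Clause 8: 3 positive.
Total positive literal occurrences = 13.

13


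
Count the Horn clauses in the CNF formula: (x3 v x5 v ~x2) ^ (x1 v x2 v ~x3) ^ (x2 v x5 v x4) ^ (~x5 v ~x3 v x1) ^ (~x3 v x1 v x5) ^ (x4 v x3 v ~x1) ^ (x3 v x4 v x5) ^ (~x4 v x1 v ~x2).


A Horn clause has at most one positive literal.
Clause 1: 2 positive lit(s) -> not Horn
Clause 2: 2 positive lit(s) -> not Horn
Clause 3: 3 positive lit(s) -> not Horn
Clause 4: 1 positive lit(s) -> Horn
Clause 5: 2 positive lit(s) -> not Horn
Clause 6: 2 positive lit(s) -> not Horn
Clause 7: 3 positive lit(s) -> not Horn
Clause 8: 1 positive lit(s) -> Horn
Total Horn clauses = 2.

2


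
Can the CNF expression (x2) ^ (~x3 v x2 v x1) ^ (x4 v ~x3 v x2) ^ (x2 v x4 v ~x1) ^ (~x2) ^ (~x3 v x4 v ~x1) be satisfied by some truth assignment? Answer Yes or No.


Check all 16 possible truth assignments.
Number of satisfying assignments found: 0.
The formula is unsatisfiable.

No


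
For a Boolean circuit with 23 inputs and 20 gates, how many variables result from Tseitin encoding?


The Tseitin transformation introduces one auxiliary variable per gate.
Total variables = inputs + gates = 23 + 20 = 43.

43


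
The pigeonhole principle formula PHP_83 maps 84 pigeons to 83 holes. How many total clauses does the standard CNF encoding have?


The PHP encoding has two parts:
1) At-least-one-hole clauses: 84 (one per pigeon, each with 83 literals).
2) At-most-one-pigeon-per-hole clauses: 83 holes * C(84,2) = 83 * 3486 = 289338.
Total clauses = 84 + 289338 = 289422.

289422


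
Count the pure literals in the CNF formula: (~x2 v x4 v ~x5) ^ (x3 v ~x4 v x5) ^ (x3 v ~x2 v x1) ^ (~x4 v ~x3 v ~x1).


A pure literal appears in only one polarity across all clauses.
Pure literals: x2 (negative only).
Count = 1.

1


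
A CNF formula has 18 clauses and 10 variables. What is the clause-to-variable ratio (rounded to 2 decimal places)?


Clause-to-variable ratio = clauses / variables.
18 / 10 = 1.8.

1.8


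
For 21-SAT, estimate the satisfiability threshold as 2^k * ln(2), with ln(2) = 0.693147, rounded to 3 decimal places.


Using the asymptotic formula: threshold ~ 2^k * ln(2).
2^21 = 2097152.
2097152 * 0.693147 = 1453634.617.

1453634.617


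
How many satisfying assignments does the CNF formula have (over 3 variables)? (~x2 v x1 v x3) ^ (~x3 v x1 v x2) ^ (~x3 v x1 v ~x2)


Enumerate all 8 truth assignments over 3 variables.
Test each against every clause.
Satisfying assignments found: 5.

5


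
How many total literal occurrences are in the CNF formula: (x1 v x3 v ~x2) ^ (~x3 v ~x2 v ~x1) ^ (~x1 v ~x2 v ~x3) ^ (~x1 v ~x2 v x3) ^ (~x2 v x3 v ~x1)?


Clause lengths: 3, 3, 3, 3, 3.
Sum = 3 + 3 + 3 + 3 + 3 = 15.

15


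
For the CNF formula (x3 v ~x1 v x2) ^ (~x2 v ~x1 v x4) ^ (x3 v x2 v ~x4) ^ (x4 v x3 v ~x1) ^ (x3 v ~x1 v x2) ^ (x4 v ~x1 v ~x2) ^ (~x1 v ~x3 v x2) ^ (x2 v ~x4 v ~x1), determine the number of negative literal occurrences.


Scan each clause for negated literals.
Clause 1: 1 negative; Clause 2: 2 negative; Clause 3: 1 negative; Clause 4: 1 negative; Clause 5: 1 negative; Clause 6: 2 negative; Clause 7: 2 negative; Clause 8: 2 negative.
Total negative literal occurrences = 12.

12


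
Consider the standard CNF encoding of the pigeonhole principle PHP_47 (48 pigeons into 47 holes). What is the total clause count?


The PHP encoding has two parts:
1) At-least-one-hole clauses: 48 (one per pigeon, each with 47 literals).
2) At-most-one-pigeon-per-hole clauses: 47 holes * C(48,2) = 47 * 1128 = 53016.
Total clauses = 48 + 53016 = 53064.

53064


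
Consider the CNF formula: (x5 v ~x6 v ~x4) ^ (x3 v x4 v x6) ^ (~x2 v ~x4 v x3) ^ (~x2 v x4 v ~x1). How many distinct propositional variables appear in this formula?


Identify each distinct variable in the formula.
Variables found: x1, x2, x3, x4, x5, x6.
Total distinct variables = 6.

6


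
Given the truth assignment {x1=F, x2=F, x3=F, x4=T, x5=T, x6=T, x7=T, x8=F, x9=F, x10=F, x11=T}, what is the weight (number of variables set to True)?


The weight is the number of variables assigned True.
True variables: x4, x5, x6, x7, x11.
Weight = 5.

5


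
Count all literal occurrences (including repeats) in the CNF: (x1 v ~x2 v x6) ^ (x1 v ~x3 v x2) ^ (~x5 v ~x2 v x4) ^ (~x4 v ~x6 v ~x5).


Clause lengths: 3, 3, 3, 3.
Sum = 3 + 3 + 3 + 3 = 12.

12


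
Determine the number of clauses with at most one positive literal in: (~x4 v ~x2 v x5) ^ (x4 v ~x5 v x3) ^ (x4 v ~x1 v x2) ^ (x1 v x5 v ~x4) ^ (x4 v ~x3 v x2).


A Horn clause has at most one positive literal.
Clause 1: 1 positive lit(s) -> Horn
Clause 2: 2 positive lit(s) -> not Horn
Clause 3: 2 positive lit(s) -> not Horn
Clause 4: 2 positive lit(s) -> not Horn
Clause 5: 2 positive lit(s) -> not Horn
Total Horn clauses = 1.

1


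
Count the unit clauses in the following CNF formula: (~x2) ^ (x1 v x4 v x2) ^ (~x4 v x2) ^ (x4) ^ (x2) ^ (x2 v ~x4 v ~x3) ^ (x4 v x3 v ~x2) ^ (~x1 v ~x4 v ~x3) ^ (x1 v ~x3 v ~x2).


A unit clause contains exactly one literal.
Unit clauses found: (~x2), (x4), (x2).
Count = 3.

3


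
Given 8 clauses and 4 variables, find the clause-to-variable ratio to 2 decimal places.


Clause-to-variable ratio = clauses / variables.
8 / 4 = 2.0.

2.0


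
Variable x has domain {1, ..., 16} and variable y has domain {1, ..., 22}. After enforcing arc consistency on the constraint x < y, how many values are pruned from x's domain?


For the constraint x < y, x needs a supporting value in y's domain.
x can be at most 21 (one less than y's maximum).
Valid x values from domain: 16 out of 16.
Pruned = 16 - 16 = 0.

0


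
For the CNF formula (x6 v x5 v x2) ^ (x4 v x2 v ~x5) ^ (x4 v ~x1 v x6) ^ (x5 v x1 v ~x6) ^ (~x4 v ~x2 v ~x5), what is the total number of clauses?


Each group enclosed in parentheses joined by ^ is one clause.
Counting the conjuncts: 5 clauses.

5


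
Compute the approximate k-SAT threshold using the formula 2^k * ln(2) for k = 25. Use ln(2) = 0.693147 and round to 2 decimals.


Using the asymptotic formula: threshold ~ 2^k * ln(2).
2^25 = 33554432.
33554432 * 0.693147 = 23258153.88.

23258153.88


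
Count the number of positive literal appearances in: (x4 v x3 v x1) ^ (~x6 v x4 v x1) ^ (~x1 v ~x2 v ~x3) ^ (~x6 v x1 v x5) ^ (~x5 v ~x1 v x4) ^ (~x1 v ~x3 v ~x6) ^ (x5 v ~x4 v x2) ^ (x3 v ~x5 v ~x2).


Scan each clause for unnegated literals.
Clause 1: 3 positive; Clause 2: 2 positive; Clause 3: 0 positive; Clause 4: 2 positive; Clause 5: 1 positive; Clause 6: 0 positive; Clause 7: 2 positive; Clause 8: 1 positive.
Total positive literal occurrences = 11.

11


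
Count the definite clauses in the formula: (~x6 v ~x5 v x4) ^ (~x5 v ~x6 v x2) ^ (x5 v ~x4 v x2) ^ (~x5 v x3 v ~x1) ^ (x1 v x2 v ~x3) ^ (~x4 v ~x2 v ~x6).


A definite clause has exactly one positive literal.
Clause 1: 1 positive -> definite
Clause 2: 1 positive -> definite
Clause 3: 2 positive -> not definite
Clause 4: 1 positive -> definite
Clause 5: 2 positive -> not definite
Clause 6: 0 positive -> not definite
Definite clause count = 3.

3


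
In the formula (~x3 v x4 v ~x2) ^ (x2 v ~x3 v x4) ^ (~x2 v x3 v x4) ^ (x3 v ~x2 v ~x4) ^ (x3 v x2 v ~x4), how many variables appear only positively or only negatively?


A pure literal appears in only one polarity across all clauses.
No pure literals found.
Count = 0.

0


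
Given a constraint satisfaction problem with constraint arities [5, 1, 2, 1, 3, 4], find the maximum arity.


The arities are: 5, 1, 2, 1, 3, 4.
Scan for the maximum value.
Maximum arity = 5.

5


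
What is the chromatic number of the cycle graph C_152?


A cycle on an even number of vertices is bipartite: alternate two colors around the cycle.
Since 152 is even, two colors suffice, and at least two are needed because the graph has edges.
Chromatic number = 2.

2


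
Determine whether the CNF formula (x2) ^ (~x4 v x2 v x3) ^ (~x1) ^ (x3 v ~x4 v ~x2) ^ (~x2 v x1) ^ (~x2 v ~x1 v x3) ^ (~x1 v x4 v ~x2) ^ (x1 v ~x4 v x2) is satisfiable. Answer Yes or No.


Check all 16 possible truth assignments.
Number of satisfying assignments found: 0.
The formula is unsatisfiable.

No


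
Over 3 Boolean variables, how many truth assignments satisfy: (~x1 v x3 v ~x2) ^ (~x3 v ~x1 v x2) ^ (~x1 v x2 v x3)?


Enumerate all 8 truth assignments over 3 variables.
Test each against every clause.
Satisfying assignments found: 5.

5


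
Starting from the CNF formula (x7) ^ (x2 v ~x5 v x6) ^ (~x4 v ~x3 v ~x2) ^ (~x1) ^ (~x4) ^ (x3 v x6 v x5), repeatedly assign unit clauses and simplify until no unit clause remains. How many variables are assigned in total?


Unit propagation repeatedly assigns the literal in any unit clause, then simplifies.
Assignments in order: x7 = T, x1 = F, x4 = F.
No further unit clauses remain.
Total variables assigned = 3.

3


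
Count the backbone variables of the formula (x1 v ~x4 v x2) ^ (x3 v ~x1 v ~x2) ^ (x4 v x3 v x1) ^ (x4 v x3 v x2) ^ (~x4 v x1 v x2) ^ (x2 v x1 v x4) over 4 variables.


Find all satisfying assignments: 8 model(s).
Check which variables have the same value in every model.
No variable is fixed across all models.
Backbone size = 0.

0


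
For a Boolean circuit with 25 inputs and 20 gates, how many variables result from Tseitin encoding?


The Tseitin transformation introduces one auxiliary variable per gate.
Total variables = inputs + gates = 25 + 20 = 45.

45


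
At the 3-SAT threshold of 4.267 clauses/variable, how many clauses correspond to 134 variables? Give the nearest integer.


The 3-SAT phase transition occurs at approximately 4.267 clauses per variable.
m = 4.267 * 134 = 571.778.
Rounded to nearest integer: 572.

572


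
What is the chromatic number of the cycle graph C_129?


An odd cycle cannot be 2-colored: alternating two colors around the cycle returns to the start with a conflict.
Since 129 is odd, three colors are required (and three suffice).
Chromatic number = 3.

3


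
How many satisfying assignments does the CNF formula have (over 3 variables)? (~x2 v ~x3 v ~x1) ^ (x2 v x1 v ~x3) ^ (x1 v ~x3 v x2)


Enumerate all 8 truth assignments over 3 variables.
Test each against every clause.
Satisfying assignments found: 6.

6


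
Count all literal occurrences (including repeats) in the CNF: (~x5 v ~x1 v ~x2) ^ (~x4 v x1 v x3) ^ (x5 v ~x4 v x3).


Clause lengths: 3, 3, 3.
Sum = 3 + 3 + 3 = 9.

9


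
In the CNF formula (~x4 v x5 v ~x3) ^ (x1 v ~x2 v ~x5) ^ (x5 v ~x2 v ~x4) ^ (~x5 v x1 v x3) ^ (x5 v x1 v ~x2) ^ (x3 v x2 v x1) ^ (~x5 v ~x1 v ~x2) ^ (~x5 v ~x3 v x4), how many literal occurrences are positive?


Scan each clause for unnegated literals.
Clause 1: 1 positive; Clause 2: 1 positive; Clause 3: 1 positive; Clause 4: 2 positive; Clause 5: 2 positive; Clause 6: 3 positive; Clause 7: 0 positive; Clause 8: 1 positive.
Total positive literal occurrences = 11.

11


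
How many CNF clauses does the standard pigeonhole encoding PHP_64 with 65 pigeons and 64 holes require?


The PHP encoding has two parts:
1) At-least-one-hole clauses: 65 (one per pigeon, each with 64 literals).
2) At-most-one-pigeon-per-hole clauses: 64 holes * C(65,2) = 64 * 2080 = 133120.
Total clauses = 65 + 133120 = 133185.

133185


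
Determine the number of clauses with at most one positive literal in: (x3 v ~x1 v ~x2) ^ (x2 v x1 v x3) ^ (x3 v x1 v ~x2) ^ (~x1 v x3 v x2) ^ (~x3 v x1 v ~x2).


A Horn clause has at most one positive literal.
Clause 1: 1 positive lit(s) -> Horn
Clause 2: 3 positive lit(s) -> not Horn
Clause 3: 2 positive lit(s) -> not Horn
Clause 4: 2 positive lit(s) -> not Horn
Clause 5: 1 positive lit(s) -> Horn
Total Horn clauses = 2.

2


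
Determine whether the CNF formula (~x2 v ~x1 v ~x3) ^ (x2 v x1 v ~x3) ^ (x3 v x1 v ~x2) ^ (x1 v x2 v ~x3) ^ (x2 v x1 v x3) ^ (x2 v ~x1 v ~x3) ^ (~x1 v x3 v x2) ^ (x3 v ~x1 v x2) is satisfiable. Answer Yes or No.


Check all 8 possible truth assignments.
Number of satisfying assignments found: 2.
The formula is satisfiable.

Yes


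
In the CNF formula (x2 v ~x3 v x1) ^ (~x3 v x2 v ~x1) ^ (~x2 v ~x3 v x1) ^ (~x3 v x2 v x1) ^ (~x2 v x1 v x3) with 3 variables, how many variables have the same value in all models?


Find all satisfying assignments: 4 model(s).
Check which variables have the same value in every model.
No variable is fixed across all models.
Backbone size = 0.

0


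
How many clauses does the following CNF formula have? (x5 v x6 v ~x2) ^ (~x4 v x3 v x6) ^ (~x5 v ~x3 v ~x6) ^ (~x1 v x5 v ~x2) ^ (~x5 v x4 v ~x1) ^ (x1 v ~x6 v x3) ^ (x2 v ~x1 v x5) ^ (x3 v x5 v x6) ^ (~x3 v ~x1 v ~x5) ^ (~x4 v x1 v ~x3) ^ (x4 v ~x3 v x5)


Each group enclosed in parentheses joined by ^ is one clause.
Counting the conjuncts: 11 clauses.

11


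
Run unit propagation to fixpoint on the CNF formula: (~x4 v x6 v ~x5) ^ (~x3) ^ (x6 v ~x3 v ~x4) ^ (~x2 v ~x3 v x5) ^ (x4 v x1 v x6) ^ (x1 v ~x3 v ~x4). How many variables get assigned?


Unit propagation repeatedly assigns the literal in any unit clause, then simplifies.
Assignments in order: x3 = F.
No further unit clauses remain.
Total variables assigned = 1.

1


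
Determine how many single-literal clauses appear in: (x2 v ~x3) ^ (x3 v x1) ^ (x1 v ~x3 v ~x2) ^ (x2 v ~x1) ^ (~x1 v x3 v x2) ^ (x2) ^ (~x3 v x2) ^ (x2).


A unit clause contains exactly one literal.
Unit clauses found: (x2), (x2).
Count = 2.

2


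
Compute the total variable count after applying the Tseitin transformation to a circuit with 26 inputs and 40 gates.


The Tseitin transformation introduces one auxiliary variable per gate.
Total variables = inputs + gates = 26 + 40 = 66.

66


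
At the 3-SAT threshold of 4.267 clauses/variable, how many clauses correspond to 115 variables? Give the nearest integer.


The 3-SAT phase transition occurs at approximately 4.267 clauses per variable.
m = 4.267 * 115 = 490.705.
Rounded to nearest integer: 491.

491


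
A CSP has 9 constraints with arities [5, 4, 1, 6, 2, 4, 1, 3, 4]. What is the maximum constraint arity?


The arities are: 5, 4, 1, 6, 2, 4, 1, 3, 4.
Scan for the maximum value.
Maximum arity = 6.

6


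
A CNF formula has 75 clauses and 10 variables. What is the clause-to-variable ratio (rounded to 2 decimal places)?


Clause-to-variable ratio = clauses / variables.
75 / 10 = 7.5.

7.5


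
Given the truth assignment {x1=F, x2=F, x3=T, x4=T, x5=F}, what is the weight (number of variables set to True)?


The weight is the number of variables assigned True.
True variables: x3, x4.
Weight = 2.

2


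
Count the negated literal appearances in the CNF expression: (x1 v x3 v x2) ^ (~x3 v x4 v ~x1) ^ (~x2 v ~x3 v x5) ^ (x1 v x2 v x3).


Scan each clause for negated literals.
Clause 1: 0 negative; Clause 2: 2 negative; Clause 3: 2 negative; Clause 4: 0 negative.
Total negative literal occurrences = 4.

4


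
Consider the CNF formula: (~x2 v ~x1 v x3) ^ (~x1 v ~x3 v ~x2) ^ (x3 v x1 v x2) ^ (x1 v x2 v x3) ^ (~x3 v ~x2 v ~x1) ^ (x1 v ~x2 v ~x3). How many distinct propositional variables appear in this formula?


Identify each distinct variable in the formula.
Variables found: x1, x2, x3.
Total distinct variables = 3.

3


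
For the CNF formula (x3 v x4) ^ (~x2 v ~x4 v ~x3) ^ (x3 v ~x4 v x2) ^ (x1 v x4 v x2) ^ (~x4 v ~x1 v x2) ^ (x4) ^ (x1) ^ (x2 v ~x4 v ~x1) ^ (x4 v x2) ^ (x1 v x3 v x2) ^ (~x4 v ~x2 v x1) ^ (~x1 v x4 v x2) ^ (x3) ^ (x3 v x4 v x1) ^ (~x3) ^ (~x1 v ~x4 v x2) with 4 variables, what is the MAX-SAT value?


Enumerate all 16 truth assignments.
For each, count how many of the 16 clauses are satisfied.
The formula is not fully satisfiable, so the maximum is below 16.
Maximum simultaneously satisfiable clauses = 15.

15


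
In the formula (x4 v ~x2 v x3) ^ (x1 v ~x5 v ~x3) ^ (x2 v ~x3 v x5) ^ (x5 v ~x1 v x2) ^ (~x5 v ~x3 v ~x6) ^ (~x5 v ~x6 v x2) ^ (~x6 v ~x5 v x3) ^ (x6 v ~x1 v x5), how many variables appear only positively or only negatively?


A pure literal appears in only one polarity across all clauses.
Pure literals: x4 (positive only).
Count = 1.

1


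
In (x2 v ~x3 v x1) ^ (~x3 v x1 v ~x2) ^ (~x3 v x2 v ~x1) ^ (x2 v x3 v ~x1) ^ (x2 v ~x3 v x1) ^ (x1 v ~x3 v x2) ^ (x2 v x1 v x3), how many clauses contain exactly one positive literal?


A definite clause has exactly one positive literal.
Clause 1: 2 positive -> not definite
Clause 2: 1 positive -> definite
Clause 3: 1 positive -> definite
Clause 4: 2 positive -> not definite
Clause 5: 2 positive -> not definite
Clause 6: 2 positive -> not definite
Clause 7: 3 positive -> not definite
Definite clause count = 2.

2


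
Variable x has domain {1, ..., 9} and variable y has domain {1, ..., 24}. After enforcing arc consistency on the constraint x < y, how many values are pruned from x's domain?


For the constraint x < y, x needs a supporting value in y's domain.
x can be at most 23 (one less than y's maximum).
Valid x values from domain: 9 out of 9.
Pruned = 9 - 9 = 0.

0


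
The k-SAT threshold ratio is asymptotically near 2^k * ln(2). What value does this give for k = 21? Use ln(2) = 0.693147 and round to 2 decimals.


Using the asymptotic formula: threshold ~ 2^k * ln(2).
2^21 = 2097152.
2097152 * 0.693147 = 1453634.62.

1453634.62


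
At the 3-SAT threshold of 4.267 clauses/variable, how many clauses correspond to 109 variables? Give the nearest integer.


The 3-SAT phase transition occurs at approximately 4.267 clauses per variable.
m = 4.267 * 109 = 465.103.
Rounded to nearest integer: 465.

465


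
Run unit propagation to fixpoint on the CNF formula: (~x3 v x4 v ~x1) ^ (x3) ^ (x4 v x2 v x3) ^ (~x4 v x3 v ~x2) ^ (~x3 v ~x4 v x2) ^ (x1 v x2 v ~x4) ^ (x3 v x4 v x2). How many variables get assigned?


Unit propagation repeatedly assigns the literal in any unit clause, then simplifies.
Assignments in order: x3 = T.
No further unit clauses remain.
Total variables assigned = 1.

1


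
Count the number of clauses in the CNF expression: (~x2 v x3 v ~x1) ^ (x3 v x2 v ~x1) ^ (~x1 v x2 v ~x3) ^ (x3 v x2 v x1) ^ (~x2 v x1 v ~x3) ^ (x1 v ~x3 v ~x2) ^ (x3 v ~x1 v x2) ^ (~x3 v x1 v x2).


Each group enclosed in parentheses joined by ^ is one clause.
Counting the conjuncts: 8 clauses.

8


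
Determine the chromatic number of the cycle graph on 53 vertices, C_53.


An odd cycle cannot be 2-colored: alternating two colors around the cycle returns to the start with a conflict.
Since 53 is odd, three colors are required (and three suffice).
Chromatic number = 3.

3


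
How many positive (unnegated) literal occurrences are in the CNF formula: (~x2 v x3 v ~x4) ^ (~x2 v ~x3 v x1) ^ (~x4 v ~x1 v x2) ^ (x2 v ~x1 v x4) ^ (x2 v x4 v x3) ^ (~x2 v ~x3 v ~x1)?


Scan each clause for unnegated literals.
Clause 1: 1 positive; Clause 2: 1 positive; Clause 3: 1 positive; Clause 4: 2 positive; Clause 5: 3 positive; Clause 6: 0 positive.
Total positive literal occurrences = 8.

8


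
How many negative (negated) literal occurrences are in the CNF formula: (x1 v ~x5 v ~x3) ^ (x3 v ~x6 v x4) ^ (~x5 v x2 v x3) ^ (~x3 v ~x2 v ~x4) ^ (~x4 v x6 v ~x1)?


Scan each clause for negated literals.
Clause 1: 2 negative; Clause 2: 1 negative; Clause 3: 1 negative; Clause 4: 3 negative; Clause 5: 2 negative.
Total negative literal occurrences = 9.

9


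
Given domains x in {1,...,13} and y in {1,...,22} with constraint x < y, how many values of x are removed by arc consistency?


For the constraint x < y, x needs a supporting value in y's domain.
x can be at most 21 (one less than y's maximum).
Valid x values from domain: 13 out of 13.
Pruned = 13 - 13 = 0.

0


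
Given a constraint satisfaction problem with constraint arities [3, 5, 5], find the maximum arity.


The arities are: 3, 5, 5.
Scan for the maximum value.
Maximum arity = 5.

5


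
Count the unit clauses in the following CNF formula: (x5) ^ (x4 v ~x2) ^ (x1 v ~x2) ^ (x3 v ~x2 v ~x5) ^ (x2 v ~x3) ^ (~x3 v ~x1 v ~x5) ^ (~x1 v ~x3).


A unit clause contains exactly one literal.
Unit clauses found: (x5).
Count = 1.

1


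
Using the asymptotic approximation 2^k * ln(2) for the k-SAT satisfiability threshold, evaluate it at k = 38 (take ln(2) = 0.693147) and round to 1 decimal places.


Using the asymptotic formula: threshold ~ 2^k * ln(2).
2^38 = 274877906944.
274877906944 * 0.693147 = 190530796564.5.

190530796564.5


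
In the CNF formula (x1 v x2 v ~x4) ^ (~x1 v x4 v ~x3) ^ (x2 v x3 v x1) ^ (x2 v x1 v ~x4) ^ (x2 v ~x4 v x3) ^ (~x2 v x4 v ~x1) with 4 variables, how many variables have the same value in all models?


Find all satisfying assignments: 9 model(s).
Check which variables have the same value in every model.
No variable is fixed across all models.
Backbone size = 0.

0


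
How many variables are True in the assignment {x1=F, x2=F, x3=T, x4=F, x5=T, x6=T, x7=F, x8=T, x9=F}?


The weight is the number of variables assigned True.
True variables: x3, x5, x6, x8.
Weight = 4.

4


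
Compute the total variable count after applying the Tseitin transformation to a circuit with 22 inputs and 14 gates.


The Tseitin transformation introduces one auxiliary variable per gate.
Total variables = inputs + gates = 22 + 14 = 36.

36


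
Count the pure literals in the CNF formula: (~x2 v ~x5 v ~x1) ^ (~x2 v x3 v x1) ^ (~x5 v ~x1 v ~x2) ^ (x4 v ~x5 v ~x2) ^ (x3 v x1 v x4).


A pure literal appears in only one polarity across all clauses.
Pure literals: x2 (negative only), x3 (positive only), x4 (positive only), x5 (negative only).
Count = 4.

4


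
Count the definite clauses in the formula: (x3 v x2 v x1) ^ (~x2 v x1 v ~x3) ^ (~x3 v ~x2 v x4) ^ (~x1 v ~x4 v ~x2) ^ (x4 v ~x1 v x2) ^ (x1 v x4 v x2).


A definite clause has exactly one positive literal.
Clause 1: 3 positive -> not definite
Clause 2: 1 positive -> definite
Clause 3: 1 positive -> definite
Clause 4: 0 positive -> not definite
Clause 5: 2 positive -> not definite
Clause 6: 3 positive -> not definite
Definite clause count = 2.

2


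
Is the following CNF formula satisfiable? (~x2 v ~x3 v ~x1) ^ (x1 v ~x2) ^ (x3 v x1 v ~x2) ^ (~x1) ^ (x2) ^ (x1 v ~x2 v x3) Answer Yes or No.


Check all 8 possible truth assignments.
Number of satisfying assignments found: 0.
The formula is unsatisfiable.

No


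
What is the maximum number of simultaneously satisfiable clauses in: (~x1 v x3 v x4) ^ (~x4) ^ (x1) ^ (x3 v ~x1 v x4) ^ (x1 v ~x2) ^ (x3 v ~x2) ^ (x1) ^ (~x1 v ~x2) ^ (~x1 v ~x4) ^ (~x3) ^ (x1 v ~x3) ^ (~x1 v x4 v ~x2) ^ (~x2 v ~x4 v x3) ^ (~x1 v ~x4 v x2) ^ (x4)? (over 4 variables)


Enumerate all 16 truth assignments.
For each, count how many of the 15 clauses are satisfied.
The formula is not fully satisfiable, so the maximum is below 15.
Maximum simultaneously satisfiable clauses = 13.

13


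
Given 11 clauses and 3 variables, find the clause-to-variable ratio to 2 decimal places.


Clause-to-variable ratio = clauses / variables.
11 / 3 = 3.67.

3.67


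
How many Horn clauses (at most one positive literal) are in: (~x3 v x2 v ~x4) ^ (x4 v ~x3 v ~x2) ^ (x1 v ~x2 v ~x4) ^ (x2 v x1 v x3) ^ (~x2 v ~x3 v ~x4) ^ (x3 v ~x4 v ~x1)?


A Horn clause has at most one positive literal.
Clause 1: 1 positive lit(s) -> Horn
Clause 2: 1 positive lit(s) -> Horn
Clause 3: 1 positive lit(s) -> Horn
Clause 4: 3 positive lit(s) -> not Horn
Clause 5: 0 positive lit(s) -> Horn
Clause 6: 1 positive lit(s) -> Horn
Total Horn clauses = 5.

5


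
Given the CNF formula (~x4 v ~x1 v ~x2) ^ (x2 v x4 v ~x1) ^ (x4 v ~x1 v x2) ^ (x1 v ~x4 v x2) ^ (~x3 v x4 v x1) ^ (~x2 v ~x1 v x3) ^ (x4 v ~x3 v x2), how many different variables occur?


Identify each distinct variable in the formula.
Variables found: x1, x2, x3, x4.
Total distinct variables = 4.

4


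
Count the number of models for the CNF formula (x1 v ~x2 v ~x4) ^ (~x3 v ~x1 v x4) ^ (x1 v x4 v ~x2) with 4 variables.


Enumerate all 16 truth assignments over 4 variables.
Test each against every clause.
Satisfying assignments found: 10.

10


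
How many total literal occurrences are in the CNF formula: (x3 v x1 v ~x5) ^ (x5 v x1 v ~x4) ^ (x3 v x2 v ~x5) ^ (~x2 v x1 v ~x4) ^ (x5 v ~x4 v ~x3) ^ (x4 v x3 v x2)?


Clause lengths: 3, 3, 3, 3, 3, 3.
Sum = 3 + 3 + 3 + 3 + 3 + 3 = 18.

18


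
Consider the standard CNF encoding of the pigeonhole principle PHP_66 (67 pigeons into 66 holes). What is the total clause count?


The PHP encoding has two parts:
1) At-least-one-hole clauses: 67 (one per pigeon, each with 66 literals).
2) At-most-one-pigeon-per-hole clauses: 66 holes * C(67,2) = 66 * 2211 = 145926.
Total clauses = 67 + 145926 = 145993.

145993


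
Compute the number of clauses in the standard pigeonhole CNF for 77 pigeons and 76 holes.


The PHP encoding has two parts:
1) At-least-one-hole clauses: 77 (one per pigeon, each with 76 literals).
2) At-most-one-pigeon-per-hole clauses: 76 holes * C(77,2) = 76 * 2926 = 222376.
Total clauses = 77 + 222376 = 222453.

222453
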